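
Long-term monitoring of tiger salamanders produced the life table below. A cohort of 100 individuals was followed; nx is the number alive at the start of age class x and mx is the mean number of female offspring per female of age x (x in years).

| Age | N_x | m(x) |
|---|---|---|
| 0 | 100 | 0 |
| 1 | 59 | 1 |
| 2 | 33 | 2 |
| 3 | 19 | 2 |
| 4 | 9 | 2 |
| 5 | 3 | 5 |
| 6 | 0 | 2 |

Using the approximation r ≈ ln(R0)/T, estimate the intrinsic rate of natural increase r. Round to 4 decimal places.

lx = nx/n0 = nx/100: 1, 0.59, 0.33, 0.19, 0.09, 0.03, 0
R0 = Σ lx·mx = 0 + 0.59 + 0.66 + 0.38 + 0.18 + 0.15 + 0 = 1.96
Σ x·lx·mx = 4.52; T = 4.52/1.96 = 2.30612…
r ≈ ln(R0)/T = ln(1.96)/2.30612… = 0.291808… → 0.2918

0.2918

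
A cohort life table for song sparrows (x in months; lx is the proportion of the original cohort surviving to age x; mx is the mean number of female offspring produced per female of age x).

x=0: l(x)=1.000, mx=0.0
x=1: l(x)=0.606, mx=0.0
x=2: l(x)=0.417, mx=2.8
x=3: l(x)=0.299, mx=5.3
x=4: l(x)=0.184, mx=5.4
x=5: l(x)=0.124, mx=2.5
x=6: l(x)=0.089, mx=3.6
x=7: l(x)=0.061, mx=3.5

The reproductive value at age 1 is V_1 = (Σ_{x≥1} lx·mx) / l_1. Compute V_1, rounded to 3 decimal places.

lx·mx for x ≥ 1: 0, 1.1676, 1.5847, 0.9936, 0.31, 0.3204, 0.2135 → sum = 4.5898
V_1 = 4.5898 / l_1 = 4.5898 / 0.606 = 7.573927… → 7.574

7.574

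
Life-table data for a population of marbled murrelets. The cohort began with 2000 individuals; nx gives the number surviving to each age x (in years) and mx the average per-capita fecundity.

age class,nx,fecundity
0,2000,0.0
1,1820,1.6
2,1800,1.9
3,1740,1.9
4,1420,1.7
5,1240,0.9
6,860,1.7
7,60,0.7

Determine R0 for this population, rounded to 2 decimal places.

lx = nx/n0 = nx/2000: 1, 0.91, 0.9, 0.87, 0.71, 0.62, 0.43, 0.03
lx·mx by age: 0, 1.456, 1.71, 1.653, 1.207, 0.558, 0.731, 0.021
R0 = Σ lx·mx = 7.336 → 7.34

7.34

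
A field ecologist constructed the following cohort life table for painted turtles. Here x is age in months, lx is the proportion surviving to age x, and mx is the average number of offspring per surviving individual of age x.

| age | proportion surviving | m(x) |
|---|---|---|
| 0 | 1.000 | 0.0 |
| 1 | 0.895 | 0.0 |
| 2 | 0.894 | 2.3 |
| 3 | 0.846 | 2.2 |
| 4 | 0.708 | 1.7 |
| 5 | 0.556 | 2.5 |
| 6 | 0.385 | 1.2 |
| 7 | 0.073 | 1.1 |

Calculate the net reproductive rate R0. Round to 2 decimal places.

lx·mx by age: 0, 0, 2.0562, 1.8612, 1.2036, 1.39, 0.462, 0.0803
R0 = Σ lx·mx = 7.0533 → 7.05

7.05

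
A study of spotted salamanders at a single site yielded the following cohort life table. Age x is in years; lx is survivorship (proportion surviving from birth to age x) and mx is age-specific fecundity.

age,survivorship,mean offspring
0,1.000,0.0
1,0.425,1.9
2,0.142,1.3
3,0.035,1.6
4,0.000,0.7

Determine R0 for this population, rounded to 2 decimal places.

1.05

lx·mx by age: 0, 0.8075, 0.1846, 0.056, 0
R0 = Σ lx·mx = 1.0481 → 1.05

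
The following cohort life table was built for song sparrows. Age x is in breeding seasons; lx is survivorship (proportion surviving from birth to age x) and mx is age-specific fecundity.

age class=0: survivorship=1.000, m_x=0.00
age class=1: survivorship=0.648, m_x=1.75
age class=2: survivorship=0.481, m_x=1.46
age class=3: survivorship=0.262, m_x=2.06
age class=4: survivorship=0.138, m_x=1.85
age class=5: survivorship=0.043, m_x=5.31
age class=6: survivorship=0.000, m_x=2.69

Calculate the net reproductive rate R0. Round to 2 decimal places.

2.86

lx·mx by age: 0, 1.134, 0.70226, 0.53972, 0.2553, 0.22833, 0
R0 = Σ lx·mx = 2.85961 → 2.86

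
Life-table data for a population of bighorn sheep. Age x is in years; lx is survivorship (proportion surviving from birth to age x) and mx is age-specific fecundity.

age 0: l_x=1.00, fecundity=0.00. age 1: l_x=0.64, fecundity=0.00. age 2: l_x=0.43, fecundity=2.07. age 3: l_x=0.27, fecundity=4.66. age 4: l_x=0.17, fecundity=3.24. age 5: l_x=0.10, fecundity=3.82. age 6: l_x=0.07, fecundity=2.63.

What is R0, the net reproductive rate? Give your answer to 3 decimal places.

lx·mx by age: 0, 0, 0.8901, 1.2582, 0.5508, 0.382, 0.1841
R0 = Σ lx·mx = 3.2652 → 3.265

3.265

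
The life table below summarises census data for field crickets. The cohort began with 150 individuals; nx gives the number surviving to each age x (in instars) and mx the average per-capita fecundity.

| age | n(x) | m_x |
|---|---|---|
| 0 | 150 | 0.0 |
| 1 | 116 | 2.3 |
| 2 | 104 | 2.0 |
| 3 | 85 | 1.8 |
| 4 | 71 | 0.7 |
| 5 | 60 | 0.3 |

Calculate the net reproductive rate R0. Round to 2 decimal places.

4.64

lx = nx/n0 = nx/150: 1, 0.77333…, 0.69333…, 0.56667…, 0.47333…, 0.4
lx·mx by age: 0, 1.778667…, 1.386667…, 1.02…, 0.331333…, 0.12
R0 = Σ lx·mx = 4.636667… → 4.64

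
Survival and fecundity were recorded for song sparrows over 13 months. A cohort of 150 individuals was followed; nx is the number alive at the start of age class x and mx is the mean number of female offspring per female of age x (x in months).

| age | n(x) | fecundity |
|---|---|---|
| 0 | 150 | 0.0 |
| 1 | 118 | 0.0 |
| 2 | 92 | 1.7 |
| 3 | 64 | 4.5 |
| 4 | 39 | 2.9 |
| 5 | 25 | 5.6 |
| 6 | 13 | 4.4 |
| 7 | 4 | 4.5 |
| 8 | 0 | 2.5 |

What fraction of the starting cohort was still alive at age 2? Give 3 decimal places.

l_2 = n_2/n_0 = 92/150 = 0.613333… → 0.613

0.613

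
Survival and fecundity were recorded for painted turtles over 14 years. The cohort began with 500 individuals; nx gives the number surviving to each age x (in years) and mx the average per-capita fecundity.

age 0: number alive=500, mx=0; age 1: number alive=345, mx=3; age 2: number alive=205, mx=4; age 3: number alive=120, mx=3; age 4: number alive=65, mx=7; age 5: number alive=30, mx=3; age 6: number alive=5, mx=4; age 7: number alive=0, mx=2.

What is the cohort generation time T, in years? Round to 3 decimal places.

2.210

lx = nx/n0 = nx/500: 1, 0.69, 0.41, 0.24, 0.13, 0.06, 0.01, 0
lx·mx: 0, 2.07, 1.64, 0.72, 0.91, 0.18, 0.04, 0 → R0 = 5.56
x·lx·mx: 0, 2.07, 3.28, 2.16, 3.64, 0.9, 0.24, 0 → Σ = 12.29
T = 12.29 / 5.56 = 2.210432… → 2.210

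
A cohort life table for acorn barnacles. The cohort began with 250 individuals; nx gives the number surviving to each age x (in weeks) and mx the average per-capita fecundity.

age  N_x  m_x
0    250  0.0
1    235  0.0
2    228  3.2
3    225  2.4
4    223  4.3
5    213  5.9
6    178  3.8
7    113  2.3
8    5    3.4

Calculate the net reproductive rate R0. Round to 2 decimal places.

17.75

lx = nx/n0 = nx/250: 1, 0.94, 0.912, 0.9, 0.892, 0.852, 0.712, 0.452, 0.02
lx·mx by age: 0, 0, 2.9184, 2.16, 3.8356, 5.0268, 2.7056, 1.0396, 0.068
R0 = Σ lx·mx = 17.754 → 17.75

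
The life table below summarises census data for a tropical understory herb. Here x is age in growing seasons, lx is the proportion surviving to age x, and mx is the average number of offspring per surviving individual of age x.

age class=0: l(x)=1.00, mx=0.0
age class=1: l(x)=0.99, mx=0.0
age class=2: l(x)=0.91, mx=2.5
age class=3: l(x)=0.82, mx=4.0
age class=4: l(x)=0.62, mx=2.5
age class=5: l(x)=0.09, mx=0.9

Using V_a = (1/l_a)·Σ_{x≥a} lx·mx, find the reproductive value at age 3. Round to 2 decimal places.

5.99

lx·mx for x ≥ 3: 3.28, 1.55, 0.081 → sum = 4.911
V_3 = 4.911 / l_3 = 4.911 / 0.82 = 5.989024… → 5.99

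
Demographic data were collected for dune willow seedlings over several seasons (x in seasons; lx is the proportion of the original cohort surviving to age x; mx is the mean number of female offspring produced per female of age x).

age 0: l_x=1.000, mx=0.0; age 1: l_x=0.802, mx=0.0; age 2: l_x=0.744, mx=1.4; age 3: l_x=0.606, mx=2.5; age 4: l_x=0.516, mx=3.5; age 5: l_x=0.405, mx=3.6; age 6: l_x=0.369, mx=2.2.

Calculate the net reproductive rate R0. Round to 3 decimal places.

lx·mx by age: 0, 0, 1.0416, 1.515, 1.806, 1.458, 0.8118
R0 = Σ lx·mx = 6.6324 → 6.632

6.632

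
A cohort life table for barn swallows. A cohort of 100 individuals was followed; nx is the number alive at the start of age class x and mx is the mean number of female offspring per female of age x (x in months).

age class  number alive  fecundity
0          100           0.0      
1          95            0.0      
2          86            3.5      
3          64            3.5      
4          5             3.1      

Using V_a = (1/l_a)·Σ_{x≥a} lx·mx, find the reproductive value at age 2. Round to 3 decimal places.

lx = nx/n0 = nx/100: 1, 0.95, 0.86, 0.64, 0.05
lx·mx for x ≥ 2: 3.01, 2.24, 0.155 → sum = 5.405
V_2 = 5.405 / l_2 = 5.405 / 0.86 = 6.284884… → 6.285

6.285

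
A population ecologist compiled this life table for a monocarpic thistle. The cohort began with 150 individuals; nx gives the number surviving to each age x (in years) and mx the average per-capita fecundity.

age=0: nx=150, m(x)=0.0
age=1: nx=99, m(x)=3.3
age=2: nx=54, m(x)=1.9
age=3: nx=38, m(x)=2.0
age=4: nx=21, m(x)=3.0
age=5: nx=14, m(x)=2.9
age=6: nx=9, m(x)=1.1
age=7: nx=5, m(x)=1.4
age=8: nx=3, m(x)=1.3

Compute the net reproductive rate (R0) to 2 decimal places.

lx = nx/n0 = nx/150: 1, 0.66, 0.36, 0.25333…, 0.14, 0.09333…, 0.06, 0.03333…, 0.02
lx·mx by age: 0, 2.178, 0.684, 0.506667…, 0.42, 0.270667…, 0.066, 0.046667…, 0.026
R0 = Σ lx·mx = 4.198… → 4.20

4.20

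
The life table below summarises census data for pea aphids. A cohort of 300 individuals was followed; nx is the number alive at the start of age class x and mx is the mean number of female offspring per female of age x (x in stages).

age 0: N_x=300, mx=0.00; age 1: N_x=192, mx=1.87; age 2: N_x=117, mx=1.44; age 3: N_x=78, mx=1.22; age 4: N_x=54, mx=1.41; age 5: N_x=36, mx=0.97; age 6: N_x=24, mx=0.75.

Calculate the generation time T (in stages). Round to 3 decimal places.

lx = nx/n0 = nx/300: 1, 0.64, 0.39, 0.26, 0.18, 0.12, 0.08
lx·mx: 0, 1.1968, 0.5616, 0.3172, 0.2538, 0.1164, 0.06 → R0 = 2.5058
x·lx·mx: 0, 1.1968, 1.1232, 0.9516, 1.0152, 0.582, 0.36 → Σ = 5.2288
T = 5.2288 / 2.5058 = 2.086679… → 2.087

2.087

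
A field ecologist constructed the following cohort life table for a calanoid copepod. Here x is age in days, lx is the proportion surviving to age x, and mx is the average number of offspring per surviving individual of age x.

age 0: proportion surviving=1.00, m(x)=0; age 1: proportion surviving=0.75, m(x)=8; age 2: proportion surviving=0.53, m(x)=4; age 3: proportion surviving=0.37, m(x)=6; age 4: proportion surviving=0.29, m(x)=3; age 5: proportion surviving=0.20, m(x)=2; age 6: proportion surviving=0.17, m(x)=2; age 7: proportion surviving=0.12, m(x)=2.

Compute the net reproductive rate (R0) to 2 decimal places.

lx·mx by age: 0, 6, 2.12, 2.22, 0.87, 0.4, 0.34, 0.24
R0 = Σ lx·mx = 12.19 → 12.19

12.19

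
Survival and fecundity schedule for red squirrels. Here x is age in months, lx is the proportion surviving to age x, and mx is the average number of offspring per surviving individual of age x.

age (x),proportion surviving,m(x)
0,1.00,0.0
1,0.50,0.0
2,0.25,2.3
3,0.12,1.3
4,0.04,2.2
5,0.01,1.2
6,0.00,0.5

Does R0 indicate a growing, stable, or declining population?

R0 = Σ lx·mx = 0 + 0 + 0.575 + 0.156 + 0.088 + 0.012 + 0 = 0.831
R0 < 1, so the population is declining.

declining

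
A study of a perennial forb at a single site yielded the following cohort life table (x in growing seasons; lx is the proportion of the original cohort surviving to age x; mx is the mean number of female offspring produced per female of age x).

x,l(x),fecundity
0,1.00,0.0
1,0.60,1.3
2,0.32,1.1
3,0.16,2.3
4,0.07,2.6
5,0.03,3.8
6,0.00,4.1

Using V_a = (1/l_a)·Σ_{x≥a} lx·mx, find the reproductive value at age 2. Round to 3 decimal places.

3.175

lx·mx for x ≥ 2: 0.352, 0.368, 0.182, 0.114, 0 → sum = 1.016
V_2 = 1.016 / l_2 = 1.016 / 0.32 = 3.175 → 3.175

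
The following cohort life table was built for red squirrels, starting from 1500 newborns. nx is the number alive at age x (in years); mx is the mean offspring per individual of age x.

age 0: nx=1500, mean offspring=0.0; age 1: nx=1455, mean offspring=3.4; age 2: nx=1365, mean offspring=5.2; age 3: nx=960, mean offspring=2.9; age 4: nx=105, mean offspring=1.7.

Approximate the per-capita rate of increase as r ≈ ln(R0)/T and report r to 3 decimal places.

1.225

lx = nx/n0 = nx/1500: 1, 0.97, 0.91, 0.64, 0.07
R0 = Σ lx·mx = 0 + 3.298 + 4.732 + 1.856 + 0.119 = 10.005
Σ x·lx·mx = 18.806; T = 18.806/10.005 = 1.87966…
r ≈ ln(R0)/T = ln(10.005)/1.87966… = 1.22527… → 1.225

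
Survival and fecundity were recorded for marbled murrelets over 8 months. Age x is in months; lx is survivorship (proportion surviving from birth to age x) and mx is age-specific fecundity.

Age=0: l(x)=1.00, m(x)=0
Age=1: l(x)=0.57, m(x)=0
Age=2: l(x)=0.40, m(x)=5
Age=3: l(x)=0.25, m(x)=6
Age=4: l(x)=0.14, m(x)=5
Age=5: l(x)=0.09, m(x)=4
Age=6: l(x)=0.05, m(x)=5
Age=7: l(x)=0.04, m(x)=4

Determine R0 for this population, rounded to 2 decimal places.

4.97

lx·mx by age: 0, 0, 2, 1.5, 0.7, 0.36, 0.25, 0.16
R0 = Σ lx·mx = 4.97 → 4.97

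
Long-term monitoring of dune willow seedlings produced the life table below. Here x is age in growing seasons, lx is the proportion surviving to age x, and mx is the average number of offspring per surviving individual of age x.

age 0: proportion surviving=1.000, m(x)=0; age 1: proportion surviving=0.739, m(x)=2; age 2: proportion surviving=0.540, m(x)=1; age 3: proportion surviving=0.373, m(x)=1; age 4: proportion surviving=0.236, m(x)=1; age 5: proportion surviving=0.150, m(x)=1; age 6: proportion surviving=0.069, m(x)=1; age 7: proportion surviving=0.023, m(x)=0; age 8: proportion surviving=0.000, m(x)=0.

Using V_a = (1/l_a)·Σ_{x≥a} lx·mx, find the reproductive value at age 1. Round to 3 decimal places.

3.851

lx·mx for x ≥ 1: 1.478, 0.54, 0.373, 0.236, 0.15, 0.069, 0, 0 → sum = 2.846
V_1 = 2.846 / l_1 = 2.846 / 0.739 = 3.85115… → 3.851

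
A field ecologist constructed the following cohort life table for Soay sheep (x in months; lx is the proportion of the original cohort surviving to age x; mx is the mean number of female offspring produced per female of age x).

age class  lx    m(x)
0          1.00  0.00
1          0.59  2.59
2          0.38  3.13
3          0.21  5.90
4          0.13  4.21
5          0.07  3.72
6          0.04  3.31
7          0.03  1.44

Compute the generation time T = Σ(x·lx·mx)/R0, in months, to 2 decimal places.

2.47

lx·mx: 0, 1.5281, 1.1894, 1.239, 0.5473, 0.2604, 0.1324, 0.0432 → R0 = 4.9398
x·lx·mx: 0, 1.5281, 2.3788, 3.717, 2.1892, 1.302, 0.7944, 0.3024 → Σ = 12.2119
T = 12.2119 / 4.9398 = 2.472145… → 2.47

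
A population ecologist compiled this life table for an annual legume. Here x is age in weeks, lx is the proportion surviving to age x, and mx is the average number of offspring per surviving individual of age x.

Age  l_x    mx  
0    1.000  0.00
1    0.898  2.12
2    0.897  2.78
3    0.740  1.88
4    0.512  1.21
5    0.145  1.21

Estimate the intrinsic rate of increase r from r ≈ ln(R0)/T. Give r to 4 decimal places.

R0 = Σ lx·mx = 0 + 1.90376 + 2.49366 + 1.3912 + 0.61952 + 0.17545 = 6.58359
Σ x·lx·mx = 14.42001; T = 14.42001/6.58359 = 2.1903…
r ≈ ln(R0)/T = ln(6.58359)/2.1903… = 0.860423… → 0.8604

0.8604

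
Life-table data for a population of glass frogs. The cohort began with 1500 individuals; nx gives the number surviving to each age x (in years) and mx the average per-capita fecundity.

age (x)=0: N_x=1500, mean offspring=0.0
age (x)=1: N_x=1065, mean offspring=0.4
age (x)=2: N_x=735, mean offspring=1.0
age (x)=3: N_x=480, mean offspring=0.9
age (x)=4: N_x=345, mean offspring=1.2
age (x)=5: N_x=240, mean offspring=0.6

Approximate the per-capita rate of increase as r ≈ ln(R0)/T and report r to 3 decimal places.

lx = nx/n0 = nx/1500: 1, 0.71, 0.49, 0.32, 0.23, 0.16
R0 = Σ lx·mx = 0 + 0.284 + 0.49 + 0.288 + 0.276 + 0.096 = 1.434
Σ x·lx·mx = 3.712; T = 3.712/1.434 = 2.58856…
r ≈ ln(R0)/T = ln(1.434)/2.58856… = 0.13925… → 0.139

0.139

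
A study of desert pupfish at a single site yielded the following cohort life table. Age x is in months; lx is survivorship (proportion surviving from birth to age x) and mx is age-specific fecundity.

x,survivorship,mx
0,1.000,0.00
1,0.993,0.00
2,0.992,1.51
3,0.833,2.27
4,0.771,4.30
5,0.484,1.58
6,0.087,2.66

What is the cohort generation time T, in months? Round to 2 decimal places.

3.52

lx·mx: 0, 0, 1.49792, 1.89091, 3.3153, 0.76472, 0.23142 → R0 = 7.70027
x·lx·mx: 0, 0, 2.99584, 5.67273, 13.2612, 3.8236, 1.38852 → Σ = 27.14189
T = 27.14189 / 7.70027 = 3.524797… → 3.52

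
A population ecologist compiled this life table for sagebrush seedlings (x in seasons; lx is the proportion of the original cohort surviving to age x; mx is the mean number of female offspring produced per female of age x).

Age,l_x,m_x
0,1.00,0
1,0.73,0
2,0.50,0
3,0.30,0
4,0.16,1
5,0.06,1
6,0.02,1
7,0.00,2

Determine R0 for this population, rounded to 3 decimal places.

0.240

lx·mx by age: 0, 0, 0, 0, 0.16, 0.06, 0.02, 0
R0 = Σ lx·mx = 0.24 → 0.240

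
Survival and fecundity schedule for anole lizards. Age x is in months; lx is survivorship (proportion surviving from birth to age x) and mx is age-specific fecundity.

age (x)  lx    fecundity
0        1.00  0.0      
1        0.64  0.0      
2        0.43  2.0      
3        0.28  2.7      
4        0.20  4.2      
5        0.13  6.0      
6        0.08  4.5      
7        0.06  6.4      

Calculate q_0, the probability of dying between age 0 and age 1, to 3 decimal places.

0.360

q_0 = (l_0 − l_1) / l_0 = (1 − 0.64) / 1
     = 0.36 / 1 = 0.36 → 0.360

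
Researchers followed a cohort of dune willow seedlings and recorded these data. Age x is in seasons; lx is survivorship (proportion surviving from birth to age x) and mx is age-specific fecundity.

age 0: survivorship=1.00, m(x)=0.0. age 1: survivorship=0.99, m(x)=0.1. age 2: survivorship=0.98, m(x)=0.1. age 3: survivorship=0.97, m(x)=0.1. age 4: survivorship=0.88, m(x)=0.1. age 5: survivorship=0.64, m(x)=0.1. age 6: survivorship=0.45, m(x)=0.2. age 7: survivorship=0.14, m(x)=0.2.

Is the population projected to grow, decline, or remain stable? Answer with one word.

R0 = Σ lx·mx = 0 + 0.099 + 0.098 + 0.097 + 0.088 + 0.064 + 0.09 + 0.028 = 0.564
R0 < 1, so the population is declining.

declining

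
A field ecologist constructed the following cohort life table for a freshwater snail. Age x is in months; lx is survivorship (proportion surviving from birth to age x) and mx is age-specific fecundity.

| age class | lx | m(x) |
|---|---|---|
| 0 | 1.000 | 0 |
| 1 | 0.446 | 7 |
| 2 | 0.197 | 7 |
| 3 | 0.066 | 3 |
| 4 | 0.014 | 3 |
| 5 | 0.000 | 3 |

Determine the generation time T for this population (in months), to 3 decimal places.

1.401

lx·mx: 0, 3.122, 1.379, 0.198, 0.042, 0 → R0 = 4.741
x·lx·mx: 0, 3.122, 2.758, 0.594, 0.168, 0 → Σ = 6.642
T = 6.642 / 4.741 = 1.40097… → 1.401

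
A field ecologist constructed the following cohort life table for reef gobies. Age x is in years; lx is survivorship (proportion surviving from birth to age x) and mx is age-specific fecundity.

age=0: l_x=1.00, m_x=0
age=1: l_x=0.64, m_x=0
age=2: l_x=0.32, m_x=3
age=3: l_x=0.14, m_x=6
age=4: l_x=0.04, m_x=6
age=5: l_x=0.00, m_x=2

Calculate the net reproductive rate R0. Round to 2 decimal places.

lx·mx by age: 0, 0, 0.96, 0.84, 0.24, 0
R0 = Σ lx·mx = 2.04 → 2.04

2.04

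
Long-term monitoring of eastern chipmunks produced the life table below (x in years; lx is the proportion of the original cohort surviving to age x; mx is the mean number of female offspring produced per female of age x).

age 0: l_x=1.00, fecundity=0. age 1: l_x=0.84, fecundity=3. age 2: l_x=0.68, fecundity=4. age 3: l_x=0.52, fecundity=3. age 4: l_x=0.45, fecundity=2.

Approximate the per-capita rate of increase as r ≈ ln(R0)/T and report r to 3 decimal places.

R0 = Σ lx·mx = 0 + 2.52 + 2.72 + 1.56 + 0.9 = 7.7
Σ x·lx·mx = 16.24; T = 16.24/7.7 = 2.10909…
r ≈ ln(R0)/T = ln(7.7)/2.10909… = 0.96782… → 0.968

0.968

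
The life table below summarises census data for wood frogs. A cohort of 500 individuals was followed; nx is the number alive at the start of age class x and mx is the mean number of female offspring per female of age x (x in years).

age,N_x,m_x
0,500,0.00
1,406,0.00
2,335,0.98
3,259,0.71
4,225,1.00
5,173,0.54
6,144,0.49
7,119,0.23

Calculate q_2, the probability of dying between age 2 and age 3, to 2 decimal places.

lx = nx/n0 = nx/500: 1, 0.812, 0.67, 0.518, 0.45, 0.346, 0.288, 0.238
q_2 = (l_2 − l_3) / l_2 = (0.67 − 0.518) / 0.67
     = 0.152 / 0.67 = 0.226866… → 0.23

0.23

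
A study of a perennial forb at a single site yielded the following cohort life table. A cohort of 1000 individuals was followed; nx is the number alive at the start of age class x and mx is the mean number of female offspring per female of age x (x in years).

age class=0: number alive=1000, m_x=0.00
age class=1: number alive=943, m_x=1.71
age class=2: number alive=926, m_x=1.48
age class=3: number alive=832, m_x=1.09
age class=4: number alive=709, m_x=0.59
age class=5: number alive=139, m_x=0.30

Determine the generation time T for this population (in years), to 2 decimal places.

lx = nx/n0 = nx/1000: 1, 0.943, 0.926, 0.832, 0.709, 0.139
lx·mx: 0, 1.61253, 1.37048, 0.90688, 0.41831, 0.0417 → R0 = 4.3499
x·lx·mx: 0, 1.61253, 2.74096, 2.72064, 1.67324, 0.2085 → Σ = 8.95587
T = 8.95587 / 4.3499 = 2.058868… → 2.06

2.06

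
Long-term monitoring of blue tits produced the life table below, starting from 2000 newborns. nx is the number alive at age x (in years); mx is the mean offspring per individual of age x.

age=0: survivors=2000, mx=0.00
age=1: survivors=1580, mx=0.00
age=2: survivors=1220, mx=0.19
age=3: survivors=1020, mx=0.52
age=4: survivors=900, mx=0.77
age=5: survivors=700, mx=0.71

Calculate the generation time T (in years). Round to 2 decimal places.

3.75

lx = nx/n0 = nx/2000: 1, 0.79, 0.61, 0.51, 0.45, 0.35
lx·mx: 0, 0, 0.1159, 0.2652, 0.3465, 0.2485 → R0 = 0.9761
x·lx·mx: 0, 0, 0.2318, 0.7956, 1.386, 1.2425 → Σ = 3.6559
T = 3.6559 / 0.9761 = 3.745415… → 3.75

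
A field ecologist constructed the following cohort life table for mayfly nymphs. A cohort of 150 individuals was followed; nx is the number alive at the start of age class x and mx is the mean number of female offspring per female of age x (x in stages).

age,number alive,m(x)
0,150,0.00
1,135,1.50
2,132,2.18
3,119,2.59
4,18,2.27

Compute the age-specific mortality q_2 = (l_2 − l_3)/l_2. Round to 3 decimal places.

lx = nx/n0 = nx/150: 1, 0.9, 0.88, 0.79333…, 0.12
q_2 = (l_2 − l_3) / l_2 = (0.88 − 0.793333…) / 0.88
     = 0.086667… / 0.88 = 0.098485… → 0.098

0.098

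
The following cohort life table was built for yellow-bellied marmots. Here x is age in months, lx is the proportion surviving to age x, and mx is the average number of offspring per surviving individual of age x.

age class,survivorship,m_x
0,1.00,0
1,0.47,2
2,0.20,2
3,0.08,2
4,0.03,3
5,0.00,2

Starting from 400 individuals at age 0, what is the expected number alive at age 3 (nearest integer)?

Expected survivors = N0 · l_3 = 400 × 0.08 = 32 → 32

32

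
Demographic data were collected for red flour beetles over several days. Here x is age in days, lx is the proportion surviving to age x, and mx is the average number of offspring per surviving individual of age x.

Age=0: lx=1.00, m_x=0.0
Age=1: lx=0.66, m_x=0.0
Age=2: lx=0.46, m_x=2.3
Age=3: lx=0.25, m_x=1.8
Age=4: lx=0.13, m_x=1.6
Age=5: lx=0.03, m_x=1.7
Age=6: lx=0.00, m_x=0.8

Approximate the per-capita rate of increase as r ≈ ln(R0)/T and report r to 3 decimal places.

0.221

R0 = Σ lx·mx = 0 + 0 + 1.058 + 0.45 + 0.208 + 0.051 + 0 = 1.767
Σ x·lx·mx = 4.553; T = 4.553/1.767 = 2.57668…
r ≈ ln(R0)/T = ln(1.767)/2.57668… = 0.22094… → 0.221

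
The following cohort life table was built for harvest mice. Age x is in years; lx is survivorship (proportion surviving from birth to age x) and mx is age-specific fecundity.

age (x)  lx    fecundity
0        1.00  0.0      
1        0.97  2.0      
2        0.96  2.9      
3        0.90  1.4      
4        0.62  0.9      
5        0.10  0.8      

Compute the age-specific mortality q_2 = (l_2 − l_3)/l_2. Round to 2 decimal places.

q_2 = (l_2 − l_3) / l_2 = (0.96 − 0.9) / 0.96
     = 0.06 / 0.96 = 0.0625 → 0.06

0.06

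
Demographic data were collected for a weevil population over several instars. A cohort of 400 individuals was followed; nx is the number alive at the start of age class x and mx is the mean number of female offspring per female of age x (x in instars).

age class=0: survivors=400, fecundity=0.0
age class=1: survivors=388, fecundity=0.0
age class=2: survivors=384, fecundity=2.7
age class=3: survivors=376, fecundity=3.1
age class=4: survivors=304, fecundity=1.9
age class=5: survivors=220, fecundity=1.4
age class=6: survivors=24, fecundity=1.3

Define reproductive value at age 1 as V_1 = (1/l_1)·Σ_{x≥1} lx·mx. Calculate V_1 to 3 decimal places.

lx = nx/n0 = nx/400: 1, 0.97, 0.96, 0.94, 0.76, 0.55, 0.06
lx·mx for x ≥ 1: 0, 2.592, 2.914, 1.444, 0.77, 0.078 → sum = 7.798
V_1 = 7.798 / l_1 = 7.798 / 0.97 = 8.039175… → 8.039

8.039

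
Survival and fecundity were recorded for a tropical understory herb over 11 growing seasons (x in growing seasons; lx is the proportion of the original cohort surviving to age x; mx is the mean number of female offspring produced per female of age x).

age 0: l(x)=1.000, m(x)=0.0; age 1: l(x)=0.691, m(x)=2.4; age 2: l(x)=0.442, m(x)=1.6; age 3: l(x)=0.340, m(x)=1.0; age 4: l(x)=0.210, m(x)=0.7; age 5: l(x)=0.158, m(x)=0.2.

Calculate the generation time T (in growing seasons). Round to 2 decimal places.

1.68

lx·mx: 0, 1.6584, 0.7072, 0.34, 0.147, 0.0316 → R0 = 2.8842
x·lx·mx: 0, 1.6584, 1.4144, 1.02, 0.588, 0.158 → Σ = 4.8388
T = 4.8388 / 2.8842 = 1.677692… → 1.68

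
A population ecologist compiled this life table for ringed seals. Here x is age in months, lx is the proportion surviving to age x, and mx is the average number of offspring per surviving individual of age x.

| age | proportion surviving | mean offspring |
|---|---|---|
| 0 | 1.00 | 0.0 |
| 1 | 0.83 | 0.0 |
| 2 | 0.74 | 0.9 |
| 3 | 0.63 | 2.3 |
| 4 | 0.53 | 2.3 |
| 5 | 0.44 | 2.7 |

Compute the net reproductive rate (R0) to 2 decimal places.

4.52

lx·mx by age: 0, 0, 0.666, 1.449, 1.219, 1.188
R0 = Σ lx·mx = 4.522 → 4.52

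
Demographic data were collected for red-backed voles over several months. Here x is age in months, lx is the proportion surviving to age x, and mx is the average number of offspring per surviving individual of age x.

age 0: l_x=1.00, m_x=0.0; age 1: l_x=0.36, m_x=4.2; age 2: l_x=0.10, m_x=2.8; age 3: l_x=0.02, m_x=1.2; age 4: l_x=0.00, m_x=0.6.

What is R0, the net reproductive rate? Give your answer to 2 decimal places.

1.82

lx·mx by age: 0, 1.512, 0.28, 0.024, 0
R0 = Σ lx·mx = 1.816 → 1.82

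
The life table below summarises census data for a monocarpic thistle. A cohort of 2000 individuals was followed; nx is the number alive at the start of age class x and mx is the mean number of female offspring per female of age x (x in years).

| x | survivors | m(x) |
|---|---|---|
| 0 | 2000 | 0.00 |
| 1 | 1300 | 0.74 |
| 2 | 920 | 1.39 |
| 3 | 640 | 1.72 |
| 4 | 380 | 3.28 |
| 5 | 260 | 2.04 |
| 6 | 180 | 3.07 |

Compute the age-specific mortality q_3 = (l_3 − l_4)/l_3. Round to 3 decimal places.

lx = nx/n0 = nx/2000: 1, 0.65, 0.46, 0.32, 0.19, 0.13, 0.09
q_3 = (l_3 − l_4) / l_3 = (0.32 − 0.19) / 0.32
     = 0.13 / 0.32 = 0.40625 → 0.406

0.406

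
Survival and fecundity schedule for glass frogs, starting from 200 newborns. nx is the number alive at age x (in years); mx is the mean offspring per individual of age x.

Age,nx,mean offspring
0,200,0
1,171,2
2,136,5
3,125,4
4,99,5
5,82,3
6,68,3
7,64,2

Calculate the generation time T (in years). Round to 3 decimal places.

lx = nx/n0 = nx/200: 1, 0.855, 0.68, 0.625, 0.495, 0.41, 0.34, 0.32
lx·mx: 0, 1.71, 3.4, 2.5, 2.475, 1.23, 1.02, 0.64 → R0 = 12.975
x·lx·mx: 0, 1.71, 6.8, 7.5, 9.9, 6.15, 6.12, 4.48 → Σ = 42.66
T = 42.66 / 12.975 = 3.287861… → 3.288

3.288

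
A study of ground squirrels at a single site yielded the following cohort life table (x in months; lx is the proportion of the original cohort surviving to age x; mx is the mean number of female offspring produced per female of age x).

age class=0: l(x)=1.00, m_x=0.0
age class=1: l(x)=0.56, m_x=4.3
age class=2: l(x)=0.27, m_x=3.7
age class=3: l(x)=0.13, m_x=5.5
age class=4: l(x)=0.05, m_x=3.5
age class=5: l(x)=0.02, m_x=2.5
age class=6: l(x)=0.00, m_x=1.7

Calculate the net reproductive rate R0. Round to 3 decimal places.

4.347

lx·mx by age: 0, 2.408, 0.999, 0.715, 0.175, 0.05, 0
R0 = Σ lx·mx = 4.347 → 4.347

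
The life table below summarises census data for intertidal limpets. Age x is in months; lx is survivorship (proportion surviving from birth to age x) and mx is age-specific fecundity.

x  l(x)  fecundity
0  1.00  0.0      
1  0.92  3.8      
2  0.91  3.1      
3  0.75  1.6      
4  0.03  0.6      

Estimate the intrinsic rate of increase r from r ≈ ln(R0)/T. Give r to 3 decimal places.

R0 = Σ lx·mx = 0 + 3.496 + 2.821 + 1.2 + 0.018 = 7.535
Σ x·lx·mx = 12.81; T = 12.81/7.535 = 1.70007…
r ≈ ln(R0)/T = ln(7.535)/1.70007… = 1.18793… → 1.188

1.188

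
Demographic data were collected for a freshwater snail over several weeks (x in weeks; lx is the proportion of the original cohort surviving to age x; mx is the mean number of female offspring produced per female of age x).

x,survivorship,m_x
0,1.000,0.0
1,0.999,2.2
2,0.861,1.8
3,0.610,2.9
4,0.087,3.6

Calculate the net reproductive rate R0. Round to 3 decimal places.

5.830

lx·mx by age: 0, 2.1978, 1.5498, 1.769, 0.3132
R0 = Σ lx·mx = 5.8298 → 5.830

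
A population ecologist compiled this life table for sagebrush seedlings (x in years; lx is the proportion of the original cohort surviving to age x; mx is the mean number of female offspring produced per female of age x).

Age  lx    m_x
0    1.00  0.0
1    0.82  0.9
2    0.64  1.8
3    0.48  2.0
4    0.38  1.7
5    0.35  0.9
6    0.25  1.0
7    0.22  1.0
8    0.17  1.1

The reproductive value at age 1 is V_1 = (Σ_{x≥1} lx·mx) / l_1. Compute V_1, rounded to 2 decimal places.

lx·mx for x ≥ 1: 0.738, 1.152, 0.96, 0.646, 0.315, 0.25, 0.22, 0.187 → sum = 4.468
V_1 = 4.468 / l_1 = 4.468 / 0.82 = 5.44878… → 5.45

5.45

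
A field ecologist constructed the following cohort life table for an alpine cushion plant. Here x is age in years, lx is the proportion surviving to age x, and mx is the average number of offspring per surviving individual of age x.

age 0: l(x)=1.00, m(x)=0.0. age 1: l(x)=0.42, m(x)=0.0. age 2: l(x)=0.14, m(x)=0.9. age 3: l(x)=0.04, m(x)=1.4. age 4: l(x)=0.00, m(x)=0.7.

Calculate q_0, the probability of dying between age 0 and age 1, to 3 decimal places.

q_0 = (l_0 − l_1) / l_0 = (1 − 0.42) / 1
     = 0.58 / 1 = 0.58 → 0.580

0.580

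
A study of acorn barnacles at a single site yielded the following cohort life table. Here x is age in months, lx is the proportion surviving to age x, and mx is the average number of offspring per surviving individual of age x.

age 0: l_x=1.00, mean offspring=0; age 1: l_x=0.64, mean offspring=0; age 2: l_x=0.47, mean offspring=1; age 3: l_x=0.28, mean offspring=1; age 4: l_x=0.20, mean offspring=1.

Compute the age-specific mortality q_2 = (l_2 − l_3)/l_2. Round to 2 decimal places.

0.40

q_2 = (l_2 − l_3) / l_2 = (0.47 − 0.28) / 0.47
     = 0.19 / 0.47 = 0.404255… → 0.40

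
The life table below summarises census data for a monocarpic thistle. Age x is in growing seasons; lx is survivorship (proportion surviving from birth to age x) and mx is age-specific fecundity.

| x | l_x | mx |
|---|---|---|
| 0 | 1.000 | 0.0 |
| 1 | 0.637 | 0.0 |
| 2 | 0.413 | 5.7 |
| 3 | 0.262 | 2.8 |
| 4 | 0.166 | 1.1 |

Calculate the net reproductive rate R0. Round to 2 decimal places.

lx·mx by age: 0, 0, 2.3541, 0.7336, 0.1826
R0 = Σ lx·mx = 3.2703 → 3.27

3.27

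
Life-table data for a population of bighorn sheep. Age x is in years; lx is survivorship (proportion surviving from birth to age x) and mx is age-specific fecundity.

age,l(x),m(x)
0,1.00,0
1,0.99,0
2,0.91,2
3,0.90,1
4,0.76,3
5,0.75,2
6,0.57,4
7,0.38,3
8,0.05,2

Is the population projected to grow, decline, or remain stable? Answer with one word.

R0 = Σ lx·mx = 0 + 0 + 1.82 + 0.9 + 2.28 + 1.5 + 2.28 + 1.14 + 0.1 = 10.02
R0 > 1, so the population is growing.

growing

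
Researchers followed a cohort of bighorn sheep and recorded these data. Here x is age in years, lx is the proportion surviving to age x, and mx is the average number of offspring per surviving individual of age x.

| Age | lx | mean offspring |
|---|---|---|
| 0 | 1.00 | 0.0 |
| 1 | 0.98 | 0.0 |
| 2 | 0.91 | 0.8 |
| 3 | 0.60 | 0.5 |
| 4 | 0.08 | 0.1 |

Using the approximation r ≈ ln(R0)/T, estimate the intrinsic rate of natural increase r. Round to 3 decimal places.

0.015

R0 = Σ lx·mx = 0 + 0 + 0.728 + 0.3 + 0.008 = 1.036
Σ x·lx·mx = 2.388; T = 2.388/1.036 = 2.30502…
r ≈ ln(R0)/T = ln(1.036)/2.30502… = 0.01534… → 0.015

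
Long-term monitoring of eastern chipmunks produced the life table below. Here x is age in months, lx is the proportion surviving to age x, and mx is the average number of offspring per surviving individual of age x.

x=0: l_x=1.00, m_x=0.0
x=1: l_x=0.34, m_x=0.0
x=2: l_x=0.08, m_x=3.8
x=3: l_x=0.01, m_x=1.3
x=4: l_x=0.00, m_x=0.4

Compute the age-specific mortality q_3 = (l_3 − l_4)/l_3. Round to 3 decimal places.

q_3 = (l_3 − l_4) / l_3 = (0.01 − 0) / 0.01
     = 0.01 / 0.01 = 1 → 1.000

1.000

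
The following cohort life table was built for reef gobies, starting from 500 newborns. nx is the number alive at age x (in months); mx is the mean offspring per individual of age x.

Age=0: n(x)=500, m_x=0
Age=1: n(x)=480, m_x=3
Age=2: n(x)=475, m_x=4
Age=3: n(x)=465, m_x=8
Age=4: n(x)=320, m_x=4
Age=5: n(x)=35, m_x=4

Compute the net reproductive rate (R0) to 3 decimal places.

lx = nx/n0 = nx/500: 1, 0.96, 0.95, 0.93, 0.64, 0.07
lx·mx by age: 0, 2.88, 3.8, 7.44, 2.56, 0.28
R0 = Σ lx·mx = 16.96 → 16.960

16.960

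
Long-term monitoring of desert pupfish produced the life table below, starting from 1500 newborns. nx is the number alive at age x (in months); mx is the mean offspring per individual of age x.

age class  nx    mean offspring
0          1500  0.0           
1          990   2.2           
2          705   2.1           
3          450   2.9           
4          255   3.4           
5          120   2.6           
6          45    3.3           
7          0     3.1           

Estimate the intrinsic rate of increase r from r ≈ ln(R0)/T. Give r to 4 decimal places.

0.6024

lx = nx/n0 = nx/1500: 1, 0.66, 0.47, 0.3, 0.17, 0.08, 0.03, 0
R0 = Σ lx·mx = 0 + 1.452 + 0.987 + 0.87 + 0.578 + 0.208 + 0.099 + 0 = 4.194
Σ x·lx·mx = 9.982; T = 9.982/4.194 = 2.38007…
r ≈ ln(R0)/T = ln(4.194)/2.38007… = 0.602359… → 0.6024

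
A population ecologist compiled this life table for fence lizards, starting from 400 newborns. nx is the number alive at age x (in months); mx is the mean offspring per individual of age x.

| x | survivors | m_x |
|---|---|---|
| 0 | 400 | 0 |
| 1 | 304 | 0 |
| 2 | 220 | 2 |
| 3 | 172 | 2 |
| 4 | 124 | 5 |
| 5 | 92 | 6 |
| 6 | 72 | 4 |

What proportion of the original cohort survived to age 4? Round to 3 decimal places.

l_4 = n_4/n_0 = 124/400 = 0.31 → 0.310

0.310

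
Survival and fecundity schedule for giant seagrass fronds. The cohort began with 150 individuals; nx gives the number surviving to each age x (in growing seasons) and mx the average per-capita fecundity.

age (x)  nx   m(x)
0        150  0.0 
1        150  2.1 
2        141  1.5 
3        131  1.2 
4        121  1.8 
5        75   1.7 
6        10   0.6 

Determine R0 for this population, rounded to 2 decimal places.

6.90

lx = nx/n0 = nx/150: 1, 1, 0.94, 0.87333…, 0.80667…, 0.5, 0.06667…
lx·mx by age: 0, 2.1, 1.41, 1.048…, 1.452…, 0.85, 0.04…
R0 = Σ lx·mx = 6.9… → 6.90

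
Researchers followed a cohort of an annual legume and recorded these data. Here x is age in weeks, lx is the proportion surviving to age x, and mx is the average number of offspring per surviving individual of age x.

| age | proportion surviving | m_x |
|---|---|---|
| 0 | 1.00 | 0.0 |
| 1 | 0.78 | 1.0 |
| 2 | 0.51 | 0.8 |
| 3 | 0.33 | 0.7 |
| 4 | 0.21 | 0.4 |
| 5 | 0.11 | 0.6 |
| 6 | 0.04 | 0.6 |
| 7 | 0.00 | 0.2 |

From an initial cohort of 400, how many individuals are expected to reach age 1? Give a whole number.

Expected survivors = N0 · l_1 = 400 × 0.78 = 312 → 312

312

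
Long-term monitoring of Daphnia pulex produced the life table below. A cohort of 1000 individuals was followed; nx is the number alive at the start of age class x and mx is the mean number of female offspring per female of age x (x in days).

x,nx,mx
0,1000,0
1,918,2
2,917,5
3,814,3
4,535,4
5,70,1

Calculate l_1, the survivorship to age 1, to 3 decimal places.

0.918

l_1 = n_1/n_0 = 918/1000 = 0.918 → 0.918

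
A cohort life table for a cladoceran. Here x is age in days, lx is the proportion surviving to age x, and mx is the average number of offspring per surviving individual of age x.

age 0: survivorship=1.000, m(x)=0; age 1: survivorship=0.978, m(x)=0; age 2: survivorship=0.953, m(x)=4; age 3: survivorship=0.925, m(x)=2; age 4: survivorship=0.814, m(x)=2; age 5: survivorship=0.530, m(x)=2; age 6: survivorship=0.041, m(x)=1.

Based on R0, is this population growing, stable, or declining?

R0 = Σ lx·mx = 0 + 0 + 3.812 + 1.85 + 1.628 + 1.06 + 0.041 = 8.391
R0 > 1, so the population is growing.

growing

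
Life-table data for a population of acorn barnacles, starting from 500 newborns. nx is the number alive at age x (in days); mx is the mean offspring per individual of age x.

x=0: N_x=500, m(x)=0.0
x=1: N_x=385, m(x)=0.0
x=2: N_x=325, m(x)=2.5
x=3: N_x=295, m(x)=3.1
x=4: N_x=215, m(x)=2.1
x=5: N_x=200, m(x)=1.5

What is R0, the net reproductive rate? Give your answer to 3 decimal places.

lx = nx/n0 = nx/500: 1, 0.77, 0.65, 0.59, 0.43, 0.4
lx·mx by age: 0, 0, 1.625, 1.829, 0.903, 0.6
R0 = Σ lx·mx = 4.957 → 4.957

4.957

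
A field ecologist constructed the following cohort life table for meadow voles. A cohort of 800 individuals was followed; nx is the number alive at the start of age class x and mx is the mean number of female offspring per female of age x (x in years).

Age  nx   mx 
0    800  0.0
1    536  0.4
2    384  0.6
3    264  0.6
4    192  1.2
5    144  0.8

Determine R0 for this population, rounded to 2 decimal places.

1.19

lx = nx/n0 = nx/800: 1, 0.67, 0.48, 0.33, 0.24, 0.18
lx·mx by age: 0, 0.268, 0.288, 0.198, 0.288, 0.144
R0 = Σ lx·mx = 1.186 → 1.19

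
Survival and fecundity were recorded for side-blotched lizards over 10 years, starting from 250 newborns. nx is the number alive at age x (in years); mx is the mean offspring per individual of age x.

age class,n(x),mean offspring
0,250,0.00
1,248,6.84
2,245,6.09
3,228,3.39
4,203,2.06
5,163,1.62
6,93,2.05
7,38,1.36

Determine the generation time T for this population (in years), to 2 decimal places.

lx = nx/n0 = nx/250: 1, 0.992, 0.98, 0.912, 0.812, 0.652, 0.372, 0.152
lx·mx: 0, 6.78528, 5.9682, 3.09168, 1.67272, 1.05624, 0.7626, 0.20672 → R0 = 19.54344
x·lx·mx: 0, 6.78528, 11.9364, 9.27504, 6.69088, 5.2812, 4.5756, 1.44704 → Σ = 45.99144
T = 45.99144 / 19.54344 = 2.353293… → 2.35

2.35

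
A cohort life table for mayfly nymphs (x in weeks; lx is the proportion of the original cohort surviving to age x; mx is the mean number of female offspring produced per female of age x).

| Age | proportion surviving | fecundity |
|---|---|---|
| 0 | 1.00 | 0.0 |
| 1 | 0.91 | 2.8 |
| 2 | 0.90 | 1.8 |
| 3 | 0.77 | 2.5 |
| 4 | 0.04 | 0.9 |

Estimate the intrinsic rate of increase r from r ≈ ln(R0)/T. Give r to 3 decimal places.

R0 = Σ lx·mx = 0 + 2.548 + 1.62 + 1.925 + 0.036 = 6.129
Σ x·lx·mx = 11.707; T = 11.707/6.129 = 1.9101…
r ≈ ln(R0)/T = ln(6.129)/1.9101… = 0.94918… → 0.949

0.949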